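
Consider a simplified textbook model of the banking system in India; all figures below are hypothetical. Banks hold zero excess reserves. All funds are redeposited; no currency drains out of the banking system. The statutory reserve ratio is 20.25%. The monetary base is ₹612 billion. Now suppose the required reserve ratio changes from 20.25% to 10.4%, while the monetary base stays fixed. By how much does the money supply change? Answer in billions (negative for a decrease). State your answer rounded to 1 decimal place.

Initially m₁ = 1 / (0.2025) ≈ 4.93827, so M₁ = 4.93827 × 612 ≈ 3022.2212 billion.
After the change m₂ = 1 / (0.104) ≈ 9.61538, so M₂ = 9.61538 × 612 ≈ 5884.6126 billion.
ΔM = M₂ − M₁ = 5884.6126 − 3022.2212 = 2862.3914 billion.

₹2862.4 billion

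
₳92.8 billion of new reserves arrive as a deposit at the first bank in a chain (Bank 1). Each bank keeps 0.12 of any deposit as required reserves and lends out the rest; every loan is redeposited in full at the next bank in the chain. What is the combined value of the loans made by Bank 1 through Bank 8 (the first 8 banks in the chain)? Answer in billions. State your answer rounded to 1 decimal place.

₳435.8 billion

Bank i lends (1 − rr)^i of the original deposit: Bank 1 lends 92.8·0.8800 = 81.6640, Bank 2 lends 92.8·0.8800² ≈ 71.8643, and so on.
Summing a geometric series: total = 92.8·[0.8800·(1 − 0.8800^8) / (1 − 0.8800)] ≈ 435.7901 billion.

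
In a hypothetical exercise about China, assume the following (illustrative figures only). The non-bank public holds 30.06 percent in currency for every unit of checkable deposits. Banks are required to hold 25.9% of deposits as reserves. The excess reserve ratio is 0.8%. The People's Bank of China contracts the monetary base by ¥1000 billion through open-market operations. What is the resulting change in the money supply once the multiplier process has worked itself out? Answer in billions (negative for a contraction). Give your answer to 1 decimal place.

-2291.4 billion

The money multiplier is m = (1 + c) / (rr + e + c) = (1 + 0.3006) / (0.259 + 0.008 + 0.3006) ≈ 2.29140.
The sale removes 1000 billion of base, so ΔM = m × ΔMB = 2.29140 × (−1000) = -2291.4 billion.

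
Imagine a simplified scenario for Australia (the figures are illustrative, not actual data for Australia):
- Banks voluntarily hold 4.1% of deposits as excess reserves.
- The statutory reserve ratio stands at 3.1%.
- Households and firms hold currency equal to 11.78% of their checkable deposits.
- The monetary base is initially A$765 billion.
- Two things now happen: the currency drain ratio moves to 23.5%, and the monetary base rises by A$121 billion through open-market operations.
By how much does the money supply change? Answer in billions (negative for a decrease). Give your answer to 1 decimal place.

-941.2 billion

Before: m₁ = (1 + 0.1178) / (0.031 + 0.041 + 0.1178) ≈ 5.88936, MB₁ = 765, so M₁ = 5.88936 × 765 = 4505.3604 billion.
After: m₂ = (1 + 0.235) / (0.031 + 0.041 + 0.235) ≈ 4.02280, MB₂ = 765 + 121 = 886, so M₂ = 4.02280 × 886 = 3564.2008 billion.
ΔM = M₂ − M₁ = 3564.2008 − 4505.3604 = -941.1596 billion.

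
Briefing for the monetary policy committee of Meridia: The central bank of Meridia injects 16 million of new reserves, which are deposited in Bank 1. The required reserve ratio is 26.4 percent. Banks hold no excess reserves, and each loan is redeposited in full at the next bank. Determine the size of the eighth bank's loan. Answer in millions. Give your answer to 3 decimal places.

Each bank lends a fraction (1 − rr) = 0.7360 of the deposit it receives, so Bank 8 receives 16·0.7360^7 and lends 16·0.7360^8 ≈ 1.3777 million.

1.378 million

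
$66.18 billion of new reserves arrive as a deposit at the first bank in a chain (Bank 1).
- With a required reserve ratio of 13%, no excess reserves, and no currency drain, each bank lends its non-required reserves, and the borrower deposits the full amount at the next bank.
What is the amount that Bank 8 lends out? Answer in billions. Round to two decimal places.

Each bank lends a fraction (1 − rr) = 0.8700 of the deposit it receives, so Bank 8 receives 66.18·0.8700^7 and lends 66.18·0.8700^8 ≈ 21.7210 billion.

$21.72 billion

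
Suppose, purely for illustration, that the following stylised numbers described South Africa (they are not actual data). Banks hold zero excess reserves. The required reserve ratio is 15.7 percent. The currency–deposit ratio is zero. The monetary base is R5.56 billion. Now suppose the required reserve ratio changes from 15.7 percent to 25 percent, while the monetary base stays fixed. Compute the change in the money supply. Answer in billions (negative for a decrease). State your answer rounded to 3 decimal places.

-13.174 billion

Initially m₁ = 1 / (0.157) ≈ 6.36943, so M₁ = 6.36943 × 5.56 ≈ 35.414 billion.
After the change m₂ = 1 / (0.25) = 4, so M₂ = 4 × 5.56 = 22.24 billion.
ΔM = M₂ − M₁ = 22.24 − 35.414 = -13.174 billion.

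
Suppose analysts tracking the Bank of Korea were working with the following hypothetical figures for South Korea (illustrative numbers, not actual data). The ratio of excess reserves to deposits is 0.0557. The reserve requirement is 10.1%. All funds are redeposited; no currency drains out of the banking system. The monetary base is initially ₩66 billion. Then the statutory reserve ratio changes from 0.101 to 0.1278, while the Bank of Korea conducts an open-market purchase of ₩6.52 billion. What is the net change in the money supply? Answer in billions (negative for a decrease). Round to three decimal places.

Before: m₁ = 1 / (0.101 + 0.0557) ≈ 6.381621, MB₁ = 66, so M₁ = 6.381621 × 66 ≈ 421.187 billion.
After: m₂ = 1 / (0.1278 + 0.0557) ≈ 5.449591, MB₂ = 66 + 6.52 = 72.52, so M₂ = 5.449591 × 72.52 ≈ 395.2043 billion.
ΔM = M₂ − M₁ = 395.2043 − 421.187 = -25.9827 billion.

-25.983 billion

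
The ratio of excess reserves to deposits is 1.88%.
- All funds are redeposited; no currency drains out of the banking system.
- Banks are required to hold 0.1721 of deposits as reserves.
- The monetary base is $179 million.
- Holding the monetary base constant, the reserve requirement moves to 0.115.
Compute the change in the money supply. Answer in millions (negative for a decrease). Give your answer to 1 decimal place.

Initially m₁ = 1 / (0.1721 + 0.0188) ≈ 5.23834, so M₁ = 5.23834 × 179 ≈ 937.6629 million.
After the change m₂ = 1 / (0.115 + 0.0188) ≈ 7.47384, so M₂ = 7.47384 × 179 ≈ 1337.8174 million.
ΔM = M₂ − M₁ = 1337.8174 − 937.6629 = 400.1545 million.

$400.2 million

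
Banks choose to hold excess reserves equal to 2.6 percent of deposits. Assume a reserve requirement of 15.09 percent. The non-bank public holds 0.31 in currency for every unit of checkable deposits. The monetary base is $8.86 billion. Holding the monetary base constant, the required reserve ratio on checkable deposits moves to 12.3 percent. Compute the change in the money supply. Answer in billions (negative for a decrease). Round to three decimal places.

Initially m₁ = (1 + 0.31) / (0.1509 + 0.026 + 0.31) ≈ 2.69049, so M₁ = 2.69049 × 8.86 ≈ 23.8377 billion.
After the change m₂ = (1 + 0.31) / (0.123 + 0.026 + 0.31) ≈ 2.85403, so M₂ = 2.85403 × 8.86 ≈ 25.2867 billion.
ΔM = M₂ − M₁ = 25.2867 − 23.8377 = 1.449 billion.

$1.449 billion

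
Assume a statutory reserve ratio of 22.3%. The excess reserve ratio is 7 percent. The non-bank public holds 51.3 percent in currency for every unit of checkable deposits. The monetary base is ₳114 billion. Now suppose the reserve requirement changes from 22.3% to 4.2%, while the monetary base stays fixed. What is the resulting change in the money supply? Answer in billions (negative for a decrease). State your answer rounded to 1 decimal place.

₳62.0 billion

Initially m₁ = (1 + 0.513) / (0.223 + 0.07 + 0.513) ≈ 1.87717, so M₁ = 1.87717 × 114 ≈ 213.9974 billion.
After the change m₂ = (1 + 0.513) / (0.042 + 0.07 + 0.513) = 2.42080, so M₂ = 2.42080 × 114 = 275.9712 billion.
ΔM = M₂ − M₁ = 275.9712 − 213.9974 = 61.9738 billion.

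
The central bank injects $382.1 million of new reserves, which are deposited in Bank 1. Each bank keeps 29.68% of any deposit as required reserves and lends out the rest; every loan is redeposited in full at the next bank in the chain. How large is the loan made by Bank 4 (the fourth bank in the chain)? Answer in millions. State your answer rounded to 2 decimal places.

$93.43 million

Each bank lends a fraction (1 − rr) = 0.7032 of the deposit it receives, so Bank 4 receives 382.1·0.7032^3 and lends 382.1·0.7032^4 ≈ 93.4313 million.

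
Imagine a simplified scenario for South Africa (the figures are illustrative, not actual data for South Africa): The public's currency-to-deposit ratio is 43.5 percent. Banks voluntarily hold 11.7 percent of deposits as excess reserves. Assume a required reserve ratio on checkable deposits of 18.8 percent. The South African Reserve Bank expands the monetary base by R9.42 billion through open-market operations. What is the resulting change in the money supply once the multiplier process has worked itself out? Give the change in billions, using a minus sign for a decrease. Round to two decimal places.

The money multiplier is m = (1 + c) / (rr + e + c) = (1 + 0.435) / (0.188 + 0.117 + 0.435) ≈ 1.9392.
The purchase adds 9.42 billion of base, so ΔM = m × ΔMB = 1.9392 × (+9.42) ≈ 18.2673 billion.

R18.27 billion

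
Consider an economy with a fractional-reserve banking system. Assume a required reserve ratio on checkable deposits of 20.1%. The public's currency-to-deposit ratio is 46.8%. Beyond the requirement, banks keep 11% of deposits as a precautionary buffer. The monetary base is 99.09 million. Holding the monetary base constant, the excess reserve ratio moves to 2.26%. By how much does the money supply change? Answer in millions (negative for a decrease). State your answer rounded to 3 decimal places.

23.598 million

Initially m₁ = (1 + 0.468) / (0.201 + 0.11 + 0.468) ≈ 1.884467, so M₁ = 1.884467 × 99.09 ≈ 186.7318 million.
After the change m₂ = (1 + 0.468) / (0.201 + 0.0226 + 0.468) ≈ 2.122614, so M₂ = 2.122614 × 99.09 ≈ 210.3298 million.
ΔM = M₂ − M₁ = 210.3298 − 186.7318 = 23.598 million.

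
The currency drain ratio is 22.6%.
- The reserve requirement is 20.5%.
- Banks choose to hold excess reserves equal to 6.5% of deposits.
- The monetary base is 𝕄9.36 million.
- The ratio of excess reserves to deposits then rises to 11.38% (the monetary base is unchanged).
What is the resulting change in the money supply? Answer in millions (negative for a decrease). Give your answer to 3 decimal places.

-2.072 million

Initially m₁ = (1 + 0.226) / (0.205 + 0.065 + 0.226) ≈ 2.47177, so M₁ = 2.47177 × 9.36 ≈ 23.1358 million.
After the change m₂ = (1 + 0.226) / (0.205 + 0.1138 + 0.226) ≈ 2.25037, so M₂ = 2.25037 × 9.36 ≈ 21.0635 million.
ΔM = M₂ − M₁ = 21.0635 − 23.1358 = -2.0723 million.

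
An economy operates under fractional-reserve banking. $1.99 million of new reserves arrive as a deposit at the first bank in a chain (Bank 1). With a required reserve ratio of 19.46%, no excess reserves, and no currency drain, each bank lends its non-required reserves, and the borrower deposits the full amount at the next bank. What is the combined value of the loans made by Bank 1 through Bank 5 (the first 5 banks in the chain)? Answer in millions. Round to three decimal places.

$5.445 million

Bank i lends (1 − rr)^i of the original deposit: Bank 1 lends 1.99·0.8054 ≈ 1.6027, Bank 2 lends 1.99·0.8054² ≈ 1.2909, and so on.
Summing a geometric series: total = 1.99·[0.8054·(1 − 0.8054^5) / (1 − 0.8054)] ≈ 5.4450 million.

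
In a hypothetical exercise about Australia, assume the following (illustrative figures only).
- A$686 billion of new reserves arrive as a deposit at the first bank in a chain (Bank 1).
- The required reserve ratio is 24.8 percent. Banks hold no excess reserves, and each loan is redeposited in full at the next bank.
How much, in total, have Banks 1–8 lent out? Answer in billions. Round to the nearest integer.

A$1867 billion

Bank i lends (1 − rr)^i of the original deposit: Bank 1 lends 686·0.7520 = 515.8720, Bank 2 lends 686·0.7520² ≈ 387.9357, and so on.
Summing a geometric series: total = 686·[0.7520·(1 − 0.7520^8) / (1 − 0.7520)] ≈ 1867.3969 billion.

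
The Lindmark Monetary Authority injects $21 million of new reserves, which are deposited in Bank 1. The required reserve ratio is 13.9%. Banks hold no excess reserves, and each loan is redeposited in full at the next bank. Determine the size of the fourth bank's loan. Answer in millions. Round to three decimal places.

$11.541 million

Each bank lends a fraction (1 − rr) = 0.8610 of the deposit it receives, so Bank 4 receives 21·0.8610^3 and lends 21·0.8610^4 ≈ 11.5407 million.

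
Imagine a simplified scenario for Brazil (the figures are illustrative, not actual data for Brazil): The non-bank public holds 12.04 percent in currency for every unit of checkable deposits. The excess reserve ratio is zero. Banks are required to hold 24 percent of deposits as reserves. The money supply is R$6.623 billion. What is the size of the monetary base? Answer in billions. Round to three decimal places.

R$2.130 billion

The money multiplier is m = (1 + c) / (rr + c) = (1 + 0.1204) / (0.24 + 0.1204) ≈ 3.10877.
MB = M / m = 6.623 / 3.10877 ≈ 2.1304 billion.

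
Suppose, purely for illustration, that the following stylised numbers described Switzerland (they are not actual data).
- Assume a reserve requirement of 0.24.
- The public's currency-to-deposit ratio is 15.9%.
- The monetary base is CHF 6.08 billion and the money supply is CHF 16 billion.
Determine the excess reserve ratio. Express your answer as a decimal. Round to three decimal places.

Using m = M/MB = 16/6.08 ≈ 2.631579. Since m = (1 + c)/(c + rr + e), the denominator satisfies c + rr + e = (1 + c)/m = (1 + 0.159) / 2.631579 ≈ 0.440420.
With c = 0.159 and rr = 0.24, the excess reserve ratio is 0.440420 − 0.159 − 0.24 = 0.04142.

0.041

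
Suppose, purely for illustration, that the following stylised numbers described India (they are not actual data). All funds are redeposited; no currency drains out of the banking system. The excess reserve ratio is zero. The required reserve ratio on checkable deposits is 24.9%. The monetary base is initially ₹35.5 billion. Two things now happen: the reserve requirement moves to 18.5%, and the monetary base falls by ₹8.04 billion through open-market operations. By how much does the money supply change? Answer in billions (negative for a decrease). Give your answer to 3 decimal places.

Before: m₁ = 1 / (0.249) ≈ 4.016064, MB₁ = 35.5, so M₁ = 4.016064 × 35.5 ≈ 142.5703 billion.
After: m₂ = 1 / (0.185) ≈ 5.405405, MB₂ = 35.5 − 8.04 = 27.46, so M₂ = 5.405405 × 27.46 ≈ 148.4324 billion.
ΔM = M₂ − M₁ = 148.4324 − 142.5703 = 5.8621 billion.

₹5.862 billion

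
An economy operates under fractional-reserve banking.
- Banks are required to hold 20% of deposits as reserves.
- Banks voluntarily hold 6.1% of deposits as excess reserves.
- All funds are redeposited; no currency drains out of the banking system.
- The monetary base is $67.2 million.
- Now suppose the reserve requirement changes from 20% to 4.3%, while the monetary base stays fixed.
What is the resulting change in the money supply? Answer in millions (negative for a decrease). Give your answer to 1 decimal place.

Initially m₁ = 1 / (0.2 + 0.061) ≈ 3.8314, so M₁ = 3.8314 × 67.2 ≈ 257.4701 million.
After the change m₂ = 1 / (0.043 + 0.061) ≈ 9.6154, so M₂ = 9.6154 × 67.2 ≈ 646.1549 million.
ΔM = M₂ − M₁ = 646.1549 − 257.4701 = 388.6848 million.

$388.7 million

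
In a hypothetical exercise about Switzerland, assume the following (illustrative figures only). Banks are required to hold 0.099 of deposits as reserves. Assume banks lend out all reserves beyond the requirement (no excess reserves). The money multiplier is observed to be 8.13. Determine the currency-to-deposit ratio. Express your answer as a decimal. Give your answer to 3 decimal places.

Using m = 8.13. From m = (1 + c)/(c + rr + e), rearranging gives 1 + c = m·(c + rr + e), so c·(1 − m) = m·(rr + e) − 1.
Hence c = [m·(rr + e) − 1]/(1 − m) = [8.13 × (0.099 + 0) − 1] / (1 − 8.13) ≈ 0.027367.

0.027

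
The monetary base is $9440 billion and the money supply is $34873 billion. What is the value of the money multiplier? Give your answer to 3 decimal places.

3.694

The money multiplier is m = M / MB = 34873 / 9440 ≈ 3.69417.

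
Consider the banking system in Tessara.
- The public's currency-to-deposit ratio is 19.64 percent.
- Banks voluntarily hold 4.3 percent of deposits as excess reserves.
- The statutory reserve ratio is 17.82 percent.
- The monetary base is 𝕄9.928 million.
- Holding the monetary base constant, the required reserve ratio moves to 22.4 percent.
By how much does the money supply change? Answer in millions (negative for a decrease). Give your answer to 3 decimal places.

-2.811 million

Initially m₁ = (1 + 0.1964) / (0.1782 + 0.043 + 0.1964) ≈ 2.86494, so M₁ = 2.86494 × 9.928 ≈ 28.4431 million.
After the change m₂ = (1 + 0.1964) / (0.224 + 0.043 + 0.1964) ≈ 2.58179, so M₂ = 2.58179 × 9.928 ≈ 25.632 million.
ΔM = M₂ − M₁ = 25.632 − 28.4431 = -2.8111 million.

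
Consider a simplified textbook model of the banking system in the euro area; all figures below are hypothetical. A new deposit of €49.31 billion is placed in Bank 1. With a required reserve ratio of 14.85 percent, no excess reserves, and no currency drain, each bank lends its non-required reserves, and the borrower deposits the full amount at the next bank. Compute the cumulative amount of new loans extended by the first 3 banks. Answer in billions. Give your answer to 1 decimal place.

€108.2 billion

Bank i lends (1 − rr)^i of the original deposit: Bank 1 lends 49.31·0.8515 ≈ 41.9875, Bank 2 lends 49.31·0.8515² ≈ 35.7523, and so on.
Summing a geometric series: total = 49.31·[0.8515·(1 − 0.8515^3) / (1 − 0.8515)] ≈ 108.1829 billion.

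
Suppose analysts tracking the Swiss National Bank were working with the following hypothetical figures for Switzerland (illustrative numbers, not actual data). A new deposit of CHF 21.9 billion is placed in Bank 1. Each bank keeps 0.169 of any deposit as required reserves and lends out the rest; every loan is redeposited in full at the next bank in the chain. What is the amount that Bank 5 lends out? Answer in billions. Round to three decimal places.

CHF 8.679 billion

Each bank lends a fraction (1 − rr) = 0.8310 of the deposit it receives, so Bank 5 receives 21.9·0.8310^4 and lends 21.9·0.8310^5 ≈ 8.6786 billion.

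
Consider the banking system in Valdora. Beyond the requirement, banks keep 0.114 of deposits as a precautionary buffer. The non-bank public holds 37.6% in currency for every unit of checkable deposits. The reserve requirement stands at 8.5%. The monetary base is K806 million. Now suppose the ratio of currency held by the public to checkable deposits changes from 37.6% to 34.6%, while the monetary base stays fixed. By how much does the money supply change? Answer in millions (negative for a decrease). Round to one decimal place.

Initially m₁ = (1 + 0.376) / (0.085 + 0.114 + 0.376) ≈ 2.39304, so M₁ = 2.39304 × 806 ≈ 1928.7902 million.
After the change m₂ = (1 + 0.346) / (0.085 + 0.114 + 0.346) ≈ 2.46972, so M₂ = 2.46972 × 806 ≈ 1990.5943 million.
ΔM = M₂ − M₁ = 1990.5943 − 1928.7902 = 61.8041 million.

K61.8 million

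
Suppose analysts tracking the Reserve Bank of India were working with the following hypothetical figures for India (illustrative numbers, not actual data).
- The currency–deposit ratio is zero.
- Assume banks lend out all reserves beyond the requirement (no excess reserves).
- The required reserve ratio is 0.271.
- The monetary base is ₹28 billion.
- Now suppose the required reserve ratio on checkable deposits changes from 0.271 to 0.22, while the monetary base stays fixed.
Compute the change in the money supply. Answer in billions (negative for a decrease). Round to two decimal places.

Initially m₁ = 1 / (0.271) ≈ 3.69004, so M₁ = 3.69004 × 28 ≈ 103.3211 billion.
After the change m₂ = 1 / (0.22) ≈ 4.54545, so M₂ = 4.54545 × 28 = 127.2726 billion.
ΔM = M₂ − M₁ = 127.2726 − 103.3211 = 23.9515 billion.

₹23.95 billion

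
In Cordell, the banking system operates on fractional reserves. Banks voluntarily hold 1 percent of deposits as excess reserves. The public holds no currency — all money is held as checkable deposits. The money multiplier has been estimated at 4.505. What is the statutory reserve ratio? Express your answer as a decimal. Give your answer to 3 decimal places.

Using m = 4.505. Since m = (1 + c)/(c + rr + e), the denominator satisfies c + rr + e = (1 + c)/m = (1 + 0) / 4.505 ≈ 0.221976.
With c = 0 and e = 0.01, the statutory reserve ratio is 0.221976 − 0 − 0.01 = 0.211976.

0.212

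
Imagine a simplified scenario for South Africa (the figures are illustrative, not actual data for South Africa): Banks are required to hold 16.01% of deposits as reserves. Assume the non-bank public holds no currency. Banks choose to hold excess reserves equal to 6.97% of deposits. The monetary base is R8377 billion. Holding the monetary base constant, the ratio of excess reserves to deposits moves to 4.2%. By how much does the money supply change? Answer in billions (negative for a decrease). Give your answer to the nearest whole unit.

R4996 billion

Initially m₁ = 1 / (0.1601 + 0.0697) ≈ 4.35161, so M₁ = 4.35161 × 8377 ≈ 36453.437 billion.
After the change m₂ = 1 / (0.1601 + 0.042) ≈ 4.94805, so M₂ = 4.94805 × 8377 ≈ 41449.8149 billion.
ΔM = M₂ − M₁ = 41449.8149 − 36453.437 = 4996.3779 billion.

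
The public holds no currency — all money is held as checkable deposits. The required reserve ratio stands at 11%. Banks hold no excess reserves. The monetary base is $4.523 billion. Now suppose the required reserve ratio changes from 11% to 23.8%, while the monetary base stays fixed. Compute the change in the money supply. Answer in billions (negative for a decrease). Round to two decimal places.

-22.11 billion

Initially m₁ = 1 / (0.11) ≈ 9.0909, so M₁ = 9.0909 × 4.523 ≈ 41.1181 billion.
After the change m₂ = 1 / (0.238) ≈ 4.2017, so M₂ = 4.2017 × 4.523 ≈ 19.0043 billion.
ΔM = M₂ − M₁ = 19.0043 − 41.1181 = -22.1138 billion.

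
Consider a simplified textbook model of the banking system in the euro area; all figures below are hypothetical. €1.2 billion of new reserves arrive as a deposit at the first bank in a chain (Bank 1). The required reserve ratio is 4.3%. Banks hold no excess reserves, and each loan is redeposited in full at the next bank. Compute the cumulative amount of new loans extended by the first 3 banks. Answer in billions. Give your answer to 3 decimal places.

€3.299 billion

Bank i lends (1 − rr)^i of the original deposit: Bank 1 lends 1.2·0.9570 = 1.1484, Bank 2 lends 1.2·0.9570² ≈ 1.0990, and so on.
Summing a geometric series: total = 1.2·[0.9570·(1 − 0.9570^3) / (1 − 0.9570)] ≈ 3.2992 billion.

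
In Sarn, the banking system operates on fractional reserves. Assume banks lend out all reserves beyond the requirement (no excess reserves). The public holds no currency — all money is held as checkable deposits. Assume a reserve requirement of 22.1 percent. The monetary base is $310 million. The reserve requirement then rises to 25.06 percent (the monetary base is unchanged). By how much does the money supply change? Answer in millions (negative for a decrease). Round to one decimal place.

Initially m₁ = 1 / (0.221) ≈ 4.52489, so M₁ = 4.52489 × 310 = 1402.7159 million.
After the change m₂ = 1 / (0.2506) ≈ 3.99042, so M₂ = 3.99042 × 310 = 1237.0302 million.
ΔM = M₂ − M₁ = 1237.0302 − 1402.7159 = -165.6857 million.

-165.7 million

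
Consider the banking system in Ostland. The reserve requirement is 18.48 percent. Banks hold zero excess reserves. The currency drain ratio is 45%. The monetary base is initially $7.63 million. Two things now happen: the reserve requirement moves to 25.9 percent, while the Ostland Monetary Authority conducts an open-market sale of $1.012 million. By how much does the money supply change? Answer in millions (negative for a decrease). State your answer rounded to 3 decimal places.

-3.894 million

Before: m₁ = (1 + 0.45) / (0.1848 + 0.45) ≈ 2.28418, MB₁ = 7.63, so M₁ = 2.28418 × 7.63 ≈ 17.4283 million.
After: m₂ = (1 + 0.45) / (0.259 + 0.45) ≈ 2.04513, MB₂ = 7.63 − 1.012 = 6.618, so M₂ = 2.04513 × 6.618 ≈ 13.5347 million.
ΔM = M₂ − M₁ = 13.5347 − 17.4283 = -3.8936 million.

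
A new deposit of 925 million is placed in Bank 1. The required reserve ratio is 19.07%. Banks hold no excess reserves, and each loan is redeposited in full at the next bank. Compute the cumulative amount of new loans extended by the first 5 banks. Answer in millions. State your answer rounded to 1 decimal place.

Bank i lends (1 − rr)^i of the original deposit: Bank 1 lends 925·0.8093 = 748.6025, Bank 2 lends 925·0.8093² ≈ 605.8440, and so on.
Summing a geometric series: total = 925·[0.8093·(1 − 0.8093^5) / (1 − 0.8093)] ≈ 2562.6999 million.

2562.7 million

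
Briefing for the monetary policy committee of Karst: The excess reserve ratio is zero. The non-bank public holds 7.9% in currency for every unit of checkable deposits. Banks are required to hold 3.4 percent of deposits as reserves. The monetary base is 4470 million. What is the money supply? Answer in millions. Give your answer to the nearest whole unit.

The money multiplier is m = (1 + c) / (rr + c) = (1 + 0.079) / (0.034 + 0.079) ≈ 9.54867.
So M = m × MB = 9.54867 × 4470 = 42682.5549 million.

42683 million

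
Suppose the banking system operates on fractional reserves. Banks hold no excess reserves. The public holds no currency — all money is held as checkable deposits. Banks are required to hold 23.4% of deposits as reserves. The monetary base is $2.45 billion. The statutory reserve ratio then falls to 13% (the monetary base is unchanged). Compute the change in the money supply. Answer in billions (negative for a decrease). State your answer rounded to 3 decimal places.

Initially m₁ = 1 / (0.234) ≈ 4.27350, so M₁ = 4.27350 × 2.45 ≈ 10.4701 billion.
After the change m₂ = 1 / (0.13) ≈ 7.69231, so M₂ = 7.69231 × 2.45 ≈ 18.8462 billion.
ΔM = M₂ − M₁ = 18.8462 − 10.4701 = 8.3761 billion.

$8.376 billion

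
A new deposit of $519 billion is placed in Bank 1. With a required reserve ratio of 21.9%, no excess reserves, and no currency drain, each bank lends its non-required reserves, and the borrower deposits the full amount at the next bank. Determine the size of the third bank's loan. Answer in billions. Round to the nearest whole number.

$247 billion

Each bank lends a fraction (1 − rr) = 0.7810 of the deposit it receives, so Bank 3 receives 519·0.7810^2 and lends 519·0.7810^3 ≈ 247.2410 billion.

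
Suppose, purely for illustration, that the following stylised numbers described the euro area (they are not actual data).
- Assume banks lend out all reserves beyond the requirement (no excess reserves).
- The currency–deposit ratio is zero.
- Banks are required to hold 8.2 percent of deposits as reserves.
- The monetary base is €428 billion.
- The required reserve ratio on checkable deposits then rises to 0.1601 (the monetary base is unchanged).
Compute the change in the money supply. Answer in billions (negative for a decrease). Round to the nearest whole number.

Initially m₁ = 1 / (0.082) ≈ 12.1951, so M₁ = 12.1951 × 428 = 5219.5028 billion.
After the change m₂ = 1 / (0.1601) ≈ 6.2461, so M₂ = 6.2461 × 428 = 2673.3308 billion.
ΔM = M₂ − M₁ = 2673.3308 − 5219.5028 = -2546.172 billion.

-2546 billion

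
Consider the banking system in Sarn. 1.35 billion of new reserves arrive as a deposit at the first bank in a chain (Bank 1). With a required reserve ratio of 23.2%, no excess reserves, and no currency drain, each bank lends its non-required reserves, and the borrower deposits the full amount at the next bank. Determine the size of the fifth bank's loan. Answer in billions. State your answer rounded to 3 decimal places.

Each bank lends a fraction (1 − rr) = 0.7680 of the deposit it receives, so Bank 5 receives 1.35·0.7680^4 and lends 1.35·0.7680^5 ≈ 0.3607 billion.

0.361 billion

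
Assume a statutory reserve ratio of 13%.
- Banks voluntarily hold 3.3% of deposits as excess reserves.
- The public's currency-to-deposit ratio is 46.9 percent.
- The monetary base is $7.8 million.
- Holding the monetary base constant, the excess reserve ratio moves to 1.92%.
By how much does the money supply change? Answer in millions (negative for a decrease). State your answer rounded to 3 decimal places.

Initially m₁ = (1 + 0.469) / (0.13 + 0.033 + 0.469) ≈ 2.32437, so M₁ = 2.32437 × 7.8 ≈ 18.1301 million.
After the change m₂ = (1 + 0.469) / (0.13 + 0.0192 + 0.469) ≈ 2.37625, so M₂ = 2.37625 × 7.8 ≈ 18.5348 million.
ΔM = M₂ − M₁ = 18.5348 − 18.1301 = 0.4047 million.

$0.405 million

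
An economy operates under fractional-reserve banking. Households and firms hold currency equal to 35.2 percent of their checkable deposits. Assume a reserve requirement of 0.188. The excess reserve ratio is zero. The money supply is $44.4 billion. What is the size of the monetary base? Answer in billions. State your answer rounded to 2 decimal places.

$17.73 billion

The money multiplier is m = (1 + c) / (rr + c) = (1 + 0.352) / (0.188 + 0.352) ≈ 2.50370.
MB = M / m = 44.4 / 2.50370 ≈ 17.7338 billion.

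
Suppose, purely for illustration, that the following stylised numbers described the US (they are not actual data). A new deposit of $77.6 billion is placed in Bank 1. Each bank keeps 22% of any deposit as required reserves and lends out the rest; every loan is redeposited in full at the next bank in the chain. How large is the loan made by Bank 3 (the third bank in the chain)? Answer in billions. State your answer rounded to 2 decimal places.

Each bank lends a fraction (1 − rr) = 0.7800 of the deposit it receives, so Bank 3 receives 77.6·0.7800^2 and lends 77.6·0.7800^3 ≈ 36.8252 billion.

$36.83 billion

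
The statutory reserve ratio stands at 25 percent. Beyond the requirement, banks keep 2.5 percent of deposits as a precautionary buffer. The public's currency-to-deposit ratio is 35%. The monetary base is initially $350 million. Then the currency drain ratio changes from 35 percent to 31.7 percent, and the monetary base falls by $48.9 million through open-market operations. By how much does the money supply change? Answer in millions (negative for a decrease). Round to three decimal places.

Before: m₁ = (1 + 0.35) / (0.25 + 0.025 + 0.35) = 2.16, MB₁ = 350, so M₁ = 2.16 × 350 = 756 million.
After: m₂ = (1 + 0.317) / (0.25 + 0.025 + 0.317) ≈ 2.2246622, MB₂ = 350 − 48.9 = 301.1, so M₂ = 2.2246622 × 301.1 ≈ 669.8458 million.
ΔM = M₂ − M₁ = 669.8458 − 756 = -86.1542 million.

-86.154 million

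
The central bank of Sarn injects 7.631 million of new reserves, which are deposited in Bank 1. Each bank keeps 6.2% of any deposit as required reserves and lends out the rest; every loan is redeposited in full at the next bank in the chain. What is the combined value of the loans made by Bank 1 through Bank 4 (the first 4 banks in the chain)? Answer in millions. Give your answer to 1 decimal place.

Bank i lends (1 − rr)^i of the original deposit: Bank 1 lends 7.631·0.9380 ≈ 7.1579, Bank 2 lends 7.631·0.9380² ≈ 6.7141, and so on.
Summing a geometric series: total = 7.631·[0.9380·(1 − 0.9380^4) / (1 − 0.9380)] ≈ 26.0771 million.

26.1 million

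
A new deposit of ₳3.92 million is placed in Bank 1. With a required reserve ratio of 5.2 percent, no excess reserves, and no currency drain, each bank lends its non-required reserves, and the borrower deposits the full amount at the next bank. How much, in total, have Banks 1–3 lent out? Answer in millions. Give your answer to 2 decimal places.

₳10.58 million

Bank i lends (1 − rr)^i of the original deposit: Bank 1 lends 3.92·0.9480 ≈ 3.7162, Bank 2 lends 3.92·0.9480² ≈ 3.5229, and so on.
Summing a geometric series: total = 3.92·[0.9480·(1 − 0.9480^3) / (1 − 0.9480)] ≈ 10.5788 million.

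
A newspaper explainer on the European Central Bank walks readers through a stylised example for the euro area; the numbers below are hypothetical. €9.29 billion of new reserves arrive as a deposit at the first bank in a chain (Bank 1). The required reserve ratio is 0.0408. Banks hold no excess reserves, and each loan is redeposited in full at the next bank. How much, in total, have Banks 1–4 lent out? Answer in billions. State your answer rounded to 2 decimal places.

Bank i lends (1 − rr)^i of the original deposit: Bank 1 lends 9.29·0.9592 ≈ 8.9110, Bank 2 lends 9.29·0.9592² ≈ 8.5474, and so on.
Summing a geometric series: total = 9.29·[0.9592·(1 − 0.9592^4) / (1 − 0.9592)] ≈ 33.5212 billion.

€33.52 billion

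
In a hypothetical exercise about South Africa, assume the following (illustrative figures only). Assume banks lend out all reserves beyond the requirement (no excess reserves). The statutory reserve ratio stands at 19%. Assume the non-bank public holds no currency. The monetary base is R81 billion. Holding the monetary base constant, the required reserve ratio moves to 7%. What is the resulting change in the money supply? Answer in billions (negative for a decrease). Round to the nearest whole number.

Initially m₁ = 1 / (0.19) ≈ 5.2632, so M₁ = 5.2632 × 81 = 426.3192 billion.
After the change m₂ = 1 / (0.07) ≈ 14.2857, so M₂ = 14.2857 × 81 = 1157.1417 billion.
ΔM = M₂ − M₁ = 1157.1417 − 426.3192 = 730.8225 billion.

R731 billion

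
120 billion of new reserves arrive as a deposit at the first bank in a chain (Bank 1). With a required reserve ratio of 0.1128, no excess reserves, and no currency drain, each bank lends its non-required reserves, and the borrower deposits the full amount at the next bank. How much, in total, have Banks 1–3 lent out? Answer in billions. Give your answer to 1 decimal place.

284.7 billion

Bank i lends (1 − rr)^i of the original deposit: Bank 1 lends 120·0.8872 = 106.4640, Bank 2 lends 120·0.8872² ≈ 94.4549, and so on.
Summing a geometric series: total = 120·[0.8872·(1 − 0.8872^3) / (1 − 0.8872)] ≈ 284.7192 billion.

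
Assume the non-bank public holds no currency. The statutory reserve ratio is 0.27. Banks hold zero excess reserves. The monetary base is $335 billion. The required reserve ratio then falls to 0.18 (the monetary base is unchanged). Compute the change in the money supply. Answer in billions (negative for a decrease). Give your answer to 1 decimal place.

$620.4 billion

Initially m₁ = 1 / (0.27) ≈ 3.70370, so M₁ = 3.70370 × 335 = 1240.7395 billion.
After the change m₂ = 1 / (0.18) ≈ 5.55556, so M₂ = 5.55556 × 335 = 1861.1126 billion.
ΔM = M₂ − M₁ = 1861.1126 − 1240.7395 = 620.3731 billion.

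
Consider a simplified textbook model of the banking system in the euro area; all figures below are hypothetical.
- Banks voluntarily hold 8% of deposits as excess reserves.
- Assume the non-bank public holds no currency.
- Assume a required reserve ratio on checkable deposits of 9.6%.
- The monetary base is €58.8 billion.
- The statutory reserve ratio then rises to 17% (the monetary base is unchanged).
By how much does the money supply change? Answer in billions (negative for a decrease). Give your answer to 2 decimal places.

Initially m₁ = 1 / (0.096 + 0.08) ≈ 5.68182, so M₁ = 5.68182 × 58.8 ≈ 334.091 billion.
After the change m₂ = 1 / (0.17 + 0.08) = 4, so M₂ = 4 × 58.8 = 235.2 billion.
ΔM = M₂ − M₁ = 235.2 − 334.091 = -98.891 billion.

-98.89 billion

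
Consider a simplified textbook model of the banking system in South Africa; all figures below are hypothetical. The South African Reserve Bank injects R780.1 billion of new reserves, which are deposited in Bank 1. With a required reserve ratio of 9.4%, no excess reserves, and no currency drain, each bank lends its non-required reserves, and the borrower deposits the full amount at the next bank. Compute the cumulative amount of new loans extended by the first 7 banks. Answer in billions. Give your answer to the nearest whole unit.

Bank i lends (1 − rr)^i of the original deposit: Bank 1 lends 780.1·0.9060 = 706.7706, Bank 2 lends 780.1·0.9060² ≈ 640.3342, and so on.
Summing a geometric series: total = 780.1·[0.9060·(1 − 0.9060^7) / (1 − 0.9060)] ≈ 3751.3818 billion.

R3751 billion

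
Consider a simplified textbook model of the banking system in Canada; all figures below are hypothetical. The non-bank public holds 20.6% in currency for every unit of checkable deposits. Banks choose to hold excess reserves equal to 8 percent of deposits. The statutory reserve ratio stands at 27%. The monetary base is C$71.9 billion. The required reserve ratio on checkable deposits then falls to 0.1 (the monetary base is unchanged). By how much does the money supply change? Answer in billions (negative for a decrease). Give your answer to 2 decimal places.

Initially m₁ = (1 + 0.206) / (0.27 + 0.08 + 0.206) ≈ 2.16906, so M₁ = 2.16906 × 71.9 ≈ 155.9554 billion.
After the change m₂ = (1 + 0.206) / (0.1 + 0.08 + 0.206) ≈ 3.12435, so M₂ = 3.12435 × 71.9 ≈ 224.6408 billion.
ΔM = M₂ − M₁ = 224.6408 − 155.9554 = 68.6854 billion.

C$68.69 billion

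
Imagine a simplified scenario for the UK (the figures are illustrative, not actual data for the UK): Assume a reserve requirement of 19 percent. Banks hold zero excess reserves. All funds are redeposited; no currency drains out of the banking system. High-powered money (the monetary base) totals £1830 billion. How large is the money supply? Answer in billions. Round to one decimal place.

With no currency drain or excess reserves, the money multiplier is m = 1/rr = 1/0.19 ≈ 5.263158.
Money supply M = m × MB = 5.263158 × 1830 ≈ 9631.5791 billion.

£9631.6 billion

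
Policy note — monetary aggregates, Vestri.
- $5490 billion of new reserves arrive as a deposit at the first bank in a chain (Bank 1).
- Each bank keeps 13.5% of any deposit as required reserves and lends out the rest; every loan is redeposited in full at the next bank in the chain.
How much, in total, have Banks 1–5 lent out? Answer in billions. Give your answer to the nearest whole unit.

$18142 billion

Bank i lends (1 − rr)^i of the original deposit: Bank 1 lends 5490·0.8650 = 4748.8500, Bank 2 lends 5490·0.8650² ≈ 4107.7553, and so on.
Summing a geometric series: total = 5490·[0.8650·(1 − 0.8650^5) / (1 − 0.8650)] ≈ 18141.9380 billion.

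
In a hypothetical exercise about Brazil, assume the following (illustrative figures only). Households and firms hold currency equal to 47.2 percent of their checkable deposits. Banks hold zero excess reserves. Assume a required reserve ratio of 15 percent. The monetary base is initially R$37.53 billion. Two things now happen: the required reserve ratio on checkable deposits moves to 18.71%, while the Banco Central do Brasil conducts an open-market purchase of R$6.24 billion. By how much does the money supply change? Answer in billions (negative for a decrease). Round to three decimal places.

Before: m₁ = (1 + 0.472) / (0.15 + 0.472) ≈ 2.366559, MB₁ = 37.53, so M₁ = 2.366559 × 37.53 ≈ 88.817 billion.
After: m₂ = (1 + 0.472) / (0.1871 + 0.472) ≈ 2.233349, MB₂ = 37.53 + 6.24 = 43.77, so M₂ = 2.233349 × 43.77 ≈ 97.7537 billion.
ΔM = M₂ − M₁ = 97.7537 − 88.817 = 8.9367 billion.

R$8.937 billion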